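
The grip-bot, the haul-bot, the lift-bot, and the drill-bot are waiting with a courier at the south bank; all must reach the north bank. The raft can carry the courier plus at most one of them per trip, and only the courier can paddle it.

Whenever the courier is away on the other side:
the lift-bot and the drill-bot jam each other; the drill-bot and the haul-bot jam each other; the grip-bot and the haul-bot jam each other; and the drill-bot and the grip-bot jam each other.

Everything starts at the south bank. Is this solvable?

Whatever the first load, the items left behind include a forbidden pair without the courier. No opening move is safe, so no plan exists.

No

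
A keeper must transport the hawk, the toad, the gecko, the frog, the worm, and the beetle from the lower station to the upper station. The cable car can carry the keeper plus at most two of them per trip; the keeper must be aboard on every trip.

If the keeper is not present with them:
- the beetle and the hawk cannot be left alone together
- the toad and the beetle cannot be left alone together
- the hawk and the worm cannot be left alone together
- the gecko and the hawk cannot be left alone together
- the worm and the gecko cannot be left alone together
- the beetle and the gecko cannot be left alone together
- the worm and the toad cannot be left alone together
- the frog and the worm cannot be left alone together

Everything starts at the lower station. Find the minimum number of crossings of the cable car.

Whatever the first load, the items left behind include a forbidden pair without the keeper. No opening move is safe, so no plan exists.

impossible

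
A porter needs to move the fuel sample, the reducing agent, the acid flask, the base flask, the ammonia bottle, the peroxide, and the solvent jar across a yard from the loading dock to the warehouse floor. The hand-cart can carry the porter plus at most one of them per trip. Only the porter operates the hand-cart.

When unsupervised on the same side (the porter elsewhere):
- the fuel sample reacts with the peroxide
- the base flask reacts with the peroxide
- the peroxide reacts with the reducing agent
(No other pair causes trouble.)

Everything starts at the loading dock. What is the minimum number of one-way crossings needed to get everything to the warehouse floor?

impossible

Following every safe sequence of crossings from the start, the most of the 7 that can be at the warehouse floor as the hand-cart arrives there on crossings 1, 3, 5, 7, 9 is 1, 2, 3, 4, 5 respectively; the best ever achieved is 5 of 7.
From crossing 11 on, no configuration arises that was not already reachable earlier: only 72 distinct safe configurations (who is on which side, and where the hand-cart is) can ever be reached, none of them has everyone across, and every continuation just revisits them. So no valid plan exists.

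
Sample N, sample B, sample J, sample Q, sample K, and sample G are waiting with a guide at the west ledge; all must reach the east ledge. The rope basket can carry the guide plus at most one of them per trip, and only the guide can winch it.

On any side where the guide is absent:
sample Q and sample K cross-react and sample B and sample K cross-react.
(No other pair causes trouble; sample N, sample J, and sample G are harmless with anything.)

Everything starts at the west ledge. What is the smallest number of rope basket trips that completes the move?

13

Counting alone: the guide can take at most 1 across per trip to the east ledge, so moving all 6 needs at least 6 loaded trips out, with a return between consecutive ones — at least 11 crossings.
The safety rule pushes this higher. Following every safe sequence of crossings, the most of the 6 that can be at the east ledge as the rope basket arrives there on crossing 11 is 5 — never all 6.
So no plan with fewer than 13 crossings exists, and this one achieves 13:
1. Guide goes to the east ledge with sample K.
2. Guide goes back to the west ledge alone.
3. Guide goes to the east ledge with sample N.
4. Guide goes back to the west ledge alone.
5. Guide goes to the east ledge with sample B.
6. Guide goes back to the west ledge with sample K.
7. Guide goes to the east ledge with sample Q.
8. Guide goes back to the west ledge alone.
9. Guide goes to the east ledge with sample J.
10. Guide goes back to the west ledge alone.
11. Guide goes to the east ledge with sample G.
12. Guide goes back to the west ledge alone.
13. Guide goes to the east ledge with sample K.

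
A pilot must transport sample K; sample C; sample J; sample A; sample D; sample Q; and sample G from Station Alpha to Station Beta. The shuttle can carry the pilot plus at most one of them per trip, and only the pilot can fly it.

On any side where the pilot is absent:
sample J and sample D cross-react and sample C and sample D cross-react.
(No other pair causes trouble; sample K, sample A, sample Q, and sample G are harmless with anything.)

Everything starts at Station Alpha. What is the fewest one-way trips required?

15

Counting alone: the pilot can take at most 1 across per trip to Station Beta, so moving all 7 needs at least 7 loaded trips out, with a return between consecutive ones — at least 13 crossings.
The safety rule pushes this higher. Following every safe sequence of crossings, the most of the 7 that can be at Station Beta as the shuttle arrives there on crossing 13 is 6 — never all 7.
So no plan with fewer than 15 crossings exists, and this one achieves 15:
1. Pilot goes to Station Beta with sample D.
2. Pilot goes back to Station Alpha alone.
3. Pilot goes to Station Beta with sample K.
4. Pilot goes back to Station Alpha alone.
5. Pilot goes to Station Beta with sample C.
6. Pilot goes back to Station Alpha with sample D.
7. Pilot goes to Station Beta with sample J.
8. Pilot goes back to Station Alpha alone.
9. Pilot goes to Station Beta with sample A.
10. Pilot goes back to Station Alpha alone.
11. Pilot goes to Station Beta with sample Q.
12. Pilot goes back to Station Alpha alone.
13. Pilot goes to Station Beta with sample G.
14. Pilot goes back to Station Alpha alone.
15. Pilot goes to Station Beta with sample D.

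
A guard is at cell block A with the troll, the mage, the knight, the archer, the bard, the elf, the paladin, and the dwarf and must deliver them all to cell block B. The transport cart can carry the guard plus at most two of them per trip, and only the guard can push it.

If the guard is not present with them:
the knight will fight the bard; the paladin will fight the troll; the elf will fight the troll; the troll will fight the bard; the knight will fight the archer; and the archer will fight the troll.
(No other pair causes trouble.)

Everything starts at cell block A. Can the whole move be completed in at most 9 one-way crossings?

Yes

Yes — this plan uses 9 crossings (≤ 9):
1. Guard goes to cell block B with the knight and the troll.
2. Guard goes back to cell block A alone.
3. Guard goes to cell block B with the dwarf and the mage.
4. Guard goes back to cell block A alone.
5. Guard goes to cell block B with the archer and the bard.
6. Guard goes back to cell block A with the knight and the troll.
7. Guard goes to cell block B with the elf and the paladin.
8. Guard goes back to cell block A alone.
9. Guard goes to cell block B with the knight and the troll.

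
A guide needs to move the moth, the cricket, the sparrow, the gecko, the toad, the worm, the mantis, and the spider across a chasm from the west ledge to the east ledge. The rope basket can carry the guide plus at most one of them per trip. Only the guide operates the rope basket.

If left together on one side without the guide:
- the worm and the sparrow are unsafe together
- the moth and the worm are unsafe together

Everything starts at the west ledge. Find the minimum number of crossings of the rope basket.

17

Counting alone: the guide can take at most 1 across per trip to the east ledge, so moving all 8 needs at least 8 loaded trips out, with a return between consecutive ones — at least 15 crossings.
The safety rule pushes this higher. Following every safe sequence of crossings, the most of the 8 that can be at the east ledge as the rope basket arrives there on crossing 15 is 7 — never all 8.
So no plan with fewer than 17 crossings exists, and this one achieves 17:
1. Guide goes to the east ledge with the worm.  [the west ledge: the cricket, the gecko, the mantis, the moth, the sparrow, the spider, the toad | the east ledge: the worm]
2. Guide goes back to the west ledge alone.  [the west ledge: the cricket, the gecko, the mantis, the moth, the sparrow, the spider, the toad | the east ledge: the worm]
3. Guide goes to the east ledge with the moth.  [the west ledge: the cricket, the gecko, the mantis, the sparrow, the spider, the toad | the east ledge: the moth, the worm]
4. Guide goes back to the west ledge with the worm.  [the west ledge: the cricket, the gecko, the mantis, the sparrow, the spider, the toad, the worm | the east ledge: the moth]
5. Guide goes to the east ledge with the sparrow.  [the west ledge: the cricket, the gecko, the mantis, the spider, the toad, the worm | the east ledge: the moth, the sparrow]
6. Guide goes back to the west ledge alone.  [the west ledge: the cricket, the gecko, the mantis, the spider, the toad, the worm | the east ledge: the moth, the sparrow]
7. Guide goes to the east ledge with the cricket.  [the west ledge: the gecko, the mantis, the spider, the toad, the worm | the east ledge: the cricket, the moth, the sparrow]
8. Guide goes back to the west ledge alone.  [the west ledge: the gecko, the mantis, the spider, the toad, the worm | the east ledge: the cricket, the moth, the sparrow]
9. Guide goes to the east ledge with the gecko.  [the west ledge: the mantis, the spider, the toad, the worm | the east ledge: the cricket, the gecko, the moth, the sparrow]
10. Guide goes back to the west ledge alone.  [the west ledge: the mantis, the spider, the toad, the worm | the east ledge: the cricket, the gecko, the moth, the sparrow]
11. Guide goes to the east ledge with the toad.  [the west ledge: the mantis, the spider, the worm | the east ledge: the cricket, the gecko, the moth, the sparrow, the toad]
12. Guide goes back to the west ledge alone.  [the west ledge: the mantis, the spider, the worm | the east ledge: the cricket, the gecko, the moth, the sparrow, the toad]
13. Guide goes to the east ledge with the mantis.  [the west ledge: the spider, the worm | the east ledge: the cricket, the gecko, the mantis, the moth, the sparrow, the toad]
14. Guide goes back to the west ledge alone.  [the west ledge: the spider, the worm | the east ledge: the cricket, the gecko, the mantis, the moth, the sparrow, the toad]
15. Guide goes to the east ledge with the spider.  [the west ledge: the worm | the east ledge: the cricket, the gecko, the mantis, the moth, the sparrow, the spider, the toad]
16. Guide goes back to the west ledge alone.  [the west ledge: the worm | the east ledge: the cricket, the gecko, the mantis, the moth, the sparrow, the spider, the toad]
17. Guide goes to the east ledge with the worm.  [the west ledge: — | the east ledge: the cricket, the gecko, the mantis, the moth, the sparrow, the spider, the toad, the worm]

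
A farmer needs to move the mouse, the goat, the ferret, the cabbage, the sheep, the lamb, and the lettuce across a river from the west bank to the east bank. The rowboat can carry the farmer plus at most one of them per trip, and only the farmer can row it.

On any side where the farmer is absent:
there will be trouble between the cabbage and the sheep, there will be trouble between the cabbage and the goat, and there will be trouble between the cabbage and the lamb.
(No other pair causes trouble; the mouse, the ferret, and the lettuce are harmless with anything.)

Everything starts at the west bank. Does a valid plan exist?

Following every safe sequence of crossings from the start, the most of the 7 that can be at the east bank as the rowboat arrives there on crossings 1, 3, 5, 7, 9 is 1, 2, 3, 4, 5 respectively; the best ever achieved is 5 of 7.
From crossing 11 on, no configuration arises that was not already reachable earlier: only 72 distinct safe configurations (who is on which side, and where the rowboat is) can ever be reached, none of them has everyone across, and every continuation just revisits them. So no valid plan exists.

No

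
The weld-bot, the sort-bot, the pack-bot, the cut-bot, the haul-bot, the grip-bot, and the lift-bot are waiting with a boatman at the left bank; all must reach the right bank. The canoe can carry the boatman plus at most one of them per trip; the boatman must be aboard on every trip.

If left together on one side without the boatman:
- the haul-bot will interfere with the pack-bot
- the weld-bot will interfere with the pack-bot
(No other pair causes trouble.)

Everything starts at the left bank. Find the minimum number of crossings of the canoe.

Counting alone: the boatman can take at most 1 across per trip to the right bank, so moving all 7 needs at least 7 loaded trips out, with a return between consecutive ones — at least 13 crossings.
The safety rule pushes this higher. Following every safe sequence of crossings, the most of the 7 that can be at the right bank as the canoe arrives there on crossing 13 is 6 — never all 7.
So no plan with fewer than 15 crossings exists, and this one achieves 15:
1. Boatman goes to the right bank with the pack-bot.
2. Boatman goes back to the left bank alone.
3. Boatman goes to the right bank with the weld-bot.
4. Boatman goes back to the left bank with the pack-bot.
5. Boatman goes to the right bank with the haul-bot.
6. Boatman goes back to the left bank alone.
7. Boatman goes to the right bank with the sort-bot.
8. Boatman goes back to the left bank alone.
9. Boatman goes to the right bank with the cut-bot.
10. Boatman goes back to the left bank alone.
11. Boatman goes to the right bank with the grip-bot.
12. Boatman goes back to the left bank alone.
13. Boatman goes to the right bank with the lift-bot.
14. Boatman goes back to the left bank alone.
15. Boatman goes to the right bank with the pack-bot.

15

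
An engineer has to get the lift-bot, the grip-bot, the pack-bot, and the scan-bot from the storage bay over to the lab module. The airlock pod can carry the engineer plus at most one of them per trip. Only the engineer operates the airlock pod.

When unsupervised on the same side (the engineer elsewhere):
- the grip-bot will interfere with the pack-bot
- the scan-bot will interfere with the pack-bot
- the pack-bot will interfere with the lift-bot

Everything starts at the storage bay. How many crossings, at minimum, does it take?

impossible

Following every safe sequence of crossings from the start, the most of the 4 that can be at the lab module as the airlock pod arrives there on crossings 1, 3 is 1, 2 respectively; the best ever achieved is 2 of 4.
From crossing 5 on, no configuration arises that was not already reachable earlier: only 9 distinct safe configurations (who is on which side, and where the airlock pod is) can ever be reached, none of them has everyone across, and every continuation just revisits them. So no valid plan exists.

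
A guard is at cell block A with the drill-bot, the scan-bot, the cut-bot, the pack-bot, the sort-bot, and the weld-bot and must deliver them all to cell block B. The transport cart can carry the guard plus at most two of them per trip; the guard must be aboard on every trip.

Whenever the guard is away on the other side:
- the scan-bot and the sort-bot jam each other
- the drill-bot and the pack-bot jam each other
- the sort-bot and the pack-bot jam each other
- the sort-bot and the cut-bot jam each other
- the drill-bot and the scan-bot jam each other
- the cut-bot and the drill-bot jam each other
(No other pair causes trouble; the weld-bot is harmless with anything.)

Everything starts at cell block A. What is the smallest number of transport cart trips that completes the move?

Counting alone: the guard can take at most 2 across per trip to cell block B, so moving all 6 needs at least 3 loaded trips out, with a return between consecutive ones — at least 5 crossings.
The safety rule pushes this higher. Following every safe sequence of crossings, the most of the 6 that can be at cell block B as the transport cart arrives there on crossing 5 is 5 — never all 6.
So no plan with fewer than 7 crossings exists, and this one achieves 7:
1. Guard goes to cell block B with the drill-bot and the sort-bot.
2. Guard goes back to cell block A alone.
3. Guard goes to cell block B with the cut-bot and the scan-bot.
4. Guard goes back to cell block A with the drill-bot and the sort-bot.
5. Guard goes to cell block B with the pack-bot and the weld-bot.
6. Guard goes back to cell block A alone.
7. Guard goes to cell block B with the drill-bot and the sort-bot.

7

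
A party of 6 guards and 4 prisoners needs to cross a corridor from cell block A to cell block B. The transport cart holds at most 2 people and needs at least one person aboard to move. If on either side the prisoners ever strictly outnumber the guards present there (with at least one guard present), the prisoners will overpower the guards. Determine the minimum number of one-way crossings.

17

Counting alone: each trip to cell block B takes at most 2 across and each return brings at least 1 back, so after t trips out (and t−1 returns) at most 2t − (t−1) of the 10 are across; that first reaches 10 at t = 9, so at least 17 crossings are needed.
The plan below uses exactly 17 crossings, so it is optimal:
1. 2 prisoners → cell block B.  (cell block A: 6G 2P; cell block B: 0G 2P)
2. 1 prisoner ← cell block A.  (cell block A: 6G 3P; cell block B: 0G 1P)
3. 2 prisoners → cell block B.  (cell block A: 6G 1P; cell block B: 0G 3P)
4. 1 prisoner ← cell block A.  (cell block A: 6G 2P; cell block B: 0G 2P)
5. 2 guards → cell block B.  (cell block A: 4G 2P; cell block B: 2G 2P)
6. 1 prisoner ← cell block A.  (cell block A: 4G 3P; cell block B: 2G 1P)
7. 1 guard and 1 prisoner → cell block B.  (cell block A: 3G 2P; cell block B: 3G 2P)
8. 1 prisoner ← cell block A.  (cell block A: 3G 3P; cell block B: 3G 1P)
9. 2 prisoners → cell block B.  (cell block A: 3G 1P; cell block B: 3G 3P)
10. 1 prisoner ← cell block A.  (cell block A: 3G 2P; cell block B: 3G 2P)
11. 1 guard and 1 prisoner → cell block B.  (cell block A: 2G 1P; cell block B: 4G 3P)
12. 1 prisoner ← cell block A.  (cell block A: 2G 2P; cell block B: 4G 2P)
13. 2 prisoners → cell block B.  (cell block A: 2G 0P; cell block B: 4G 4P)
14. 1 prisoner ← cell block A.  (cell block A: 2G 1P; cell block B: 4G 3P)
15. 1 guard and 1 prisoner → cell block B.  (cell block A: 1G 0P; cell block B: 5G 4P)
16. 1 prisoner ← cell block A.  (cell block A: 1G 1P; cell block B: 5G 3P)
17. 1 guard and 1 prisoner → cell block B.  (cell block A: 0G 0P; cell block B: 6G 4P)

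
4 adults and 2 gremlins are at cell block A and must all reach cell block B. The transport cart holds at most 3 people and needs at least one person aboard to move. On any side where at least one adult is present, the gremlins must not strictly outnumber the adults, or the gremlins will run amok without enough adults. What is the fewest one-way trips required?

Counting alone: each trip to cell block B takes at most 3 across and each return brings at least 1 back, so after t trips out (and t−1 returns) at most 3t − (t−1) of the 6 are across; that first reaches 6 at t = 3, so at least 5 crossings are needed.
The plan below uses exactly 5 crossings, so it is optimal:
1. 2 gremlins → cell block B.  (cell block A: 4A 0G; cell block B: 0A 2G)
2. 1 gremlin ← cell block A.  (cell block A: 4A 1G; cell block B: 0A 1G)
3. 2 adults and 1 gremlin → cell block B.  (cell block A: 2A 0G; cell block B: 2A 2G)
4. 1 gremlin ← cell block A.  (cell block A: 2A 1G; cell block B: 2A 1G)
5. 2 adults and 1 gremlin → cell block B.  (cell block A: 0A 0G; cell block B: 4A 2G)

5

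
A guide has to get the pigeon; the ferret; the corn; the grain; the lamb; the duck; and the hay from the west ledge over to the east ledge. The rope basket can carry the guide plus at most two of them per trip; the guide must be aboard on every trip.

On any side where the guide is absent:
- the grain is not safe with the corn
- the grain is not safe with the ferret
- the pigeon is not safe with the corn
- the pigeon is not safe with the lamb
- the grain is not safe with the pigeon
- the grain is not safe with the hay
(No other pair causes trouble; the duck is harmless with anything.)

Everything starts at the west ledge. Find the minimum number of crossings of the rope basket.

Counting alone: the guide can take at most 2 across per trip to the east ledge, so moving all 7 needs at least 4 loaded trips out, with a return between consecutive ones — at least 7 crossings.
The safety rule pushes this higher. Following every safe sequence of crossings, the most of the 7 that can be at the east ledge as the rope basket arrives there on crossings 7, 9 is 5, 6 respectively — never all 7.
So no plan with fewer than 11 crossings exists, and this one achieves 11:
1. Guide goes to the east ledge with the grain and the pigeon.
2. Guide goes back to the west ledge with the pigeon.
3. Guide goes to the east ledge with the ferret and the pigeon.
4. Guide goes back to the west ledge with the grain.
5. Guide goes to the east ledge with the corn and the hay.
6. Guide goes back to the west ledge with the pigeon.
7. Guide goes to the east ledge with the lamb and the pigeon.
8. Guide goes back to the west ledge with the pigeon.
9. Guide goes to the east ledge with the duck and the pigeon.
10. Guide goes back to the west ledge with the pigeon.
11. Guide goes to the east ledge with the grain and the pigeon.

11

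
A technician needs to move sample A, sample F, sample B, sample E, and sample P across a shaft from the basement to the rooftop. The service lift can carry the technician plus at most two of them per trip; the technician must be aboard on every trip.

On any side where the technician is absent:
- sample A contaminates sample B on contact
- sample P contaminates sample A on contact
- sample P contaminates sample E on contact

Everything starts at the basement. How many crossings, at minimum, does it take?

5

Counting alone: the technician can take at most 2 across per trip to the rooftop, so moving all 5 needs at least 3 loaded trips out, with a return between consecutive ones — at least 5 crossings.
The plan below uses exactly 5 crossings, so it is optimal:
1. Technician goes to the rooftop with sample A and sample E.
2. Technician goes back to the basement alone.
3. Technician goes to the rooftop with sample F.
4. Technician goes back to the basement alone.
5. Technician goes to the rooftop with sample B and sample P.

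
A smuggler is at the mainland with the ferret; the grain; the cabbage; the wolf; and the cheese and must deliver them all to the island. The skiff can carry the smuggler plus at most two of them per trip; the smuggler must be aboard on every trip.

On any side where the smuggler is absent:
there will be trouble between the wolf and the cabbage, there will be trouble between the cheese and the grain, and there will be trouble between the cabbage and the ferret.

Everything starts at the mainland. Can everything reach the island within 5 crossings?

Yes

Yes — this plan uses 5 crossings (≤ 5):
1. Smuggler goes to the island with the cabbage and the grain.
2. Smuggler goes back to the mainland alone.
3. Smuggler goes to the island with the ferret and the wolf.
4. Smuggler goes back to the mainland with the cabbage.
5. Smuggler goes to the island with the cabbage and the cheese.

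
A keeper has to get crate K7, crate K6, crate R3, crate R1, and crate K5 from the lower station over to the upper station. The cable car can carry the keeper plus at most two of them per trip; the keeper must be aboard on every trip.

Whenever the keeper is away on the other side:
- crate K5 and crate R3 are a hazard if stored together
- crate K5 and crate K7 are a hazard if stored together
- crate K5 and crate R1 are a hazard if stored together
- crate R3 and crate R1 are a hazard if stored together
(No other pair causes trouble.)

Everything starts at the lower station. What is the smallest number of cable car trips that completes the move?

Counting alone: the keeper can take at most 2 across per trip to the upper station, so moving all 5 needs at least 3 loaded trips out, with a return between consecutive ones — at least 5 crossings.
The safety rule pushes this higher. Following every safe sequence of crossings, the most of the 5 that can be at the upper station as the cable car arrives there on crossing 5 is 4 — never all 5.
So no plan with fewer than 7 crossings exists, and this one achieves 7:
1. Keeper goes to the upper station with crate K5 and crate R3.  [the lower station: crate K6, crate K7, crate R1 | the upper station: crate K5, crate R3]
2. Keeper goes back to the lower station with crate R3.  [the lower station: crate K6, crate K7, crate R1, crate R3 | the upper station: crate K5]
3. Keeper goes to the upper station with crate K7 and crate R3.  [the lower station: crate K6, crate R1 | the upper station: crate K5, crate K7, crate R3]
4. Keeper goes back to the lower station with crate K5.  [the lower station: crate K5, crate K6, crate R1 | the upper station: crate K7, crate R3]
5. Keeper goes to the upper station with crate K6 and crate R1.  [the lower station: crate K5 | the upper station: crate K6, crate K7, crate R1, crate R3]
6. Keeper goes back to the lower station with crate R3.  [the lower station: crate K5, crate R3 | the upper station: crate K6, crate K7, crate R1]
7. Keeper goes to the upper station with crate K5 and crate R3.  [the lower station: — | the upper station: crate K5, crate K6, crate K7, crate R1, crate R3]

7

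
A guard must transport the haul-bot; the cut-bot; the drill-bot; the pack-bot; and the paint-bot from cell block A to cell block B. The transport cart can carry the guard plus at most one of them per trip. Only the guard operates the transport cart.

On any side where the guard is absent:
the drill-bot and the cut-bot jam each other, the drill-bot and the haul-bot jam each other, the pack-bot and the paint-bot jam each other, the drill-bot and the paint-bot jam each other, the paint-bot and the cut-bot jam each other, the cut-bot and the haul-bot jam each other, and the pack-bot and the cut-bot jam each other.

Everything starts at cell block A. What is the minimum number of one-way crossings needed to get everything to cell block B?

Whatever the first load, the items left behind include a forbidden pair without the guard. No opening move is safe, so no plan exists.

impossible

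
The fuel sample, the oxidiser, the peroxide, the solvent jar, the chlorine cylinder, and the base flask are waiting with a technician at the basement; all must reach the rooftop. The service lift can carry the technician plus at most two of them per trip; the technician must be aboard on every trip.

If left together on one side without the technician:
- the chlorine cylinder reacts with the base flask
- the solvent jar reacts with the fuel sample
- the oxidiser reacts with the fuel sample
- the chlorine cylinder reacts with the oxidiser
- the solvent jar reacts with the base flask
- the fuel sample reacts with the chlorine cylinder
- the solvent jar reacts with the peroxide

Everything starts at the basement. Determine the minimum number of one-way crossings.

impossible

Whatever the first load, the items left behind include a forbidden pair without the technician. No opening move is safe, so no plan exists.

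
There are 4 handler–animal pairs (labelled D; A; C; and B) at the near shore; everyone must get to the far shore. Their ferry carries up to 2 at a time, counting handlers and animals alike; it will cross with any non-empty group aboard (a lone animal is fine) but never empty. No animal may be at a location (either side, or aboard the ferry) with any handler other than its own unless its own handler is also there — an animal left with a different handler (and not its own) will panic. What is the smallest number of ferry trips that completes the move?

Following every safe sequence of crossings from the start, the most of the 8 that can be at the far shore as the ferry arrives there on crossings 1, 3, 5 is 2, 3, 4 respectively; the best ever achieved is 4 of 8.
From crossing 7 on, no configuration arises that was not already reachable earlier: only 44 distinct safe configurations (who is on which side, and where the ferry is) can ever be reached, none of them has everyone across, and every continuation just revisits them. So no valid plan exists.

impossible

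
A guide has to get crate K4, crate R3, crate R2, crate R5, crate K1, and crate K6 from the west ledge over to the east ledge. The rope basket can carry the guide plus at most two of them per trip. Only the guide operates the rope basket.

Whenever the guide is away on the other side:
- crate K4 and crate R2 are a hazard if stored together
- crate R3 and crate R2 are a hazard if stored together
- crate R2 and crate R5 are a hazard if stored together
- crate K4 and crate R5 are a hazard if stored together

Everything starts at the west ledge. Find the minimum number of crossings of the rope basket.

Counting alone: the guide can take at most 2 across per trip to the east ledge, so moving all 6 needs at least 3 loaded trips out, with a return between consecutive ones — at least 5 crossings.
The safety rule pushes this higher. Following every safe sequence of crossings, the most of the 6 that can be at the east ledge as the rope basket arrives there on crossings 5, 7 is 4, 5 respectively — never all 6.
So no plan with fewer than 9 crossings exists, and this one achieves 9:
1. Guide goes to the east ledge with crate K4 and crate R2.
2. Guide goes back to the west ledge with crate K4.
3. Guide goes to the east ledge with crate K4 and crate R3.
4. Guide goes back to the west ledge with crate R2.
5. Guide goes to the east ledge with crate K1 and crate R2.
6. Guide goes back to the west ledge with crate R2.
7. Guide goes to the east ledge with crate K6 and crate R2.
8. Guide goes back to the west ledge with crate R2.
9. Guide goes to the east ledge with crate R2 and crate R5.

9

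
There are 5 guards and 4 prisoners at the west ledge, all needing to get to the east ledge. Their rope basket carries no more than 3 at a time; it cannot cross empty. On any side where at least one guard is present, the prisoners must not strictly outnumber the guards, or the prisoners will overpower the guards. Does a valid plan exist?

1. 3 prisoners → the east ledge.  (the west ledge: 5G 1P; the east ledge: 0G 3P)
2. 1 prisoner ← the west ledge.  (the west ledge: 5G 2P; the east ledge: 0G 2P)
3. 3 guards → the east ledge.  (the west ledge: 2G 2P; the east ledge: 3G 2P)
4. 1 guard ← the west ledge.  (the west ledge: 3G 2P; the east ledge: 2G 2P)
5. 2 guards and 1 prisoner → the east ledge.  (the west ledge: 1G 1P; the east ledge: 4G 3P)
6. 1 guard ← the west ledge.  (the west ledge: 2G 1P; the east ledge: 3G 3P)
7. 2 guards and 1 prisoner → the east ledge.  (the west ledge: 0G 0P; the east ledge: 5G 4P)

Yes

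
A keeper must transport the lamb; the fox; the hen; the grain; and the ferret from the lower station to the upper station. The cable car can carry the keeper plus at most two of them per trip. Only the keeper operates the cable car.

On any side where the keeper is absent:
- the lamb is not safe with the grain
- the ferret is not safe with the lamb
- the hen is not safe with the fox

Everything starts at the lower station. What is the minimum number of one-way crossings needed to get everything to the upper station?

5

Counting alone: the keeper can take at most 2 across per trip to the upper station, so moving all 5 needs at least 3 loaded trips out, with a return between consecutive ones — at least 5 crossings.
The plan below uses exactly 5 crossings, so it is optimal:
1. Keeper goes to the upper station with the fox and the lamb.
2. Keeper goes back to the lower station alone.
3. Keeper goes to the upper station with the ferret and the grain.
4. Keeper goes back to the lower station with the lamb.
5. Keeper goes to the upper station with the hen and the lamb.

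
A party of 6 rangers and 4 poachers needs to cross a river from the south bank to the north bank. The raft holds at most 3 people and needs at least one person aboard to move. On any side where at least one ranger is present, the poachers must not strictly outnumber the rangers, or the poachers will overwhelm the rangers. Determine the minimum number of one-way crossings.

9

Counting alone: each trip to the north bank takes at most 3 across and each return brings at least 1 back, so after t trips out (and t−1 returns) at most 3t − (t−1) of the 10 are across; that first reaches 10 at t = 5, so at least 9 crossings are needed.
The plan below uses exactly 9 crossings, so it is optimal:
1. 2 poachers → the north bank.  (the south bank: 6R 2P; the north bank: 0R 2P)
2. 1 poacher ← the south bank.  (the south bank: 6R 3P; the north bank: 0R 1P)
3. 3 poachers → the north bank.  (the south bank: 6R 0P; the north bank: 0R 4P)
4. 1 poacher ← the south bank.  (the south bank: 6R 1P; the north bank: 0R 3P)
5. 3 rangers → the north bank.  (the south bank: 3R 1P; the north bank: 3R 3P)
6. 1 poacher ← the south bank.  (the south bank: 3R 2P; the north bank: 3R 2P)
7. 1 ranger and 2 poachers → the north bank.  (the south bank: 2R 0P; the north bank: 4R 4P)
8. 1 poacher ← the south bank.  (the south bank: 2R 1P; the north bank: 4R 3P)
9. 2 rangers and 1 poacher → the north bank.  (the south bank: 0R 0P; the north bank: 6R 4P)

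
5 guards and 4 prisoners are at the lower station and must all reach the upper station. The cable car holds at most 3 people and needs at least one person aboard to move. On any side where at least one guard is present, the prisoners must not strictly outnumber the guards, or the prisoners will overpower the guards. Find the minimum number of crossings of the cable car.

Counting alone: each trip to the upper station takes at most 3 across and each return brings at least 1 back, so after t trips out (and t−1 returns) at most 3t − (t−1) of the 9 are across; that first reaches 9 at t = 4, so at least 7 crossings are needed.
The plan below uses exactly 7 crossings, so it is optimal:
1. 3 prisoners → the upper station.  (the lower station: 5G 1P; the upper station: 0G 3P)
2. 1 prisoner ← the lower station.  (the lower station: 5G 2P; the upper station: 0G 2P)
3. 3 guards → the upper station.  (the lower station: 2G 2P; the upper station: 3G 2P)
4. 1 guard ← the lower station.  (the lower station: 3G 2P; the upper station: 2G 2P)
5. 2 guards and 1 prisoner → the upper station.  (the lower station: 1G 1P; the upper station: 4G 3P)
6. 1 guard ← the lower station.  (the lower station: 2G 1P; the upper station: 3G 3P)
7. 2 guards and 1 prisoner → the upper station.  (the lower station: 0G 0P; the upper station: 5G 4P)

7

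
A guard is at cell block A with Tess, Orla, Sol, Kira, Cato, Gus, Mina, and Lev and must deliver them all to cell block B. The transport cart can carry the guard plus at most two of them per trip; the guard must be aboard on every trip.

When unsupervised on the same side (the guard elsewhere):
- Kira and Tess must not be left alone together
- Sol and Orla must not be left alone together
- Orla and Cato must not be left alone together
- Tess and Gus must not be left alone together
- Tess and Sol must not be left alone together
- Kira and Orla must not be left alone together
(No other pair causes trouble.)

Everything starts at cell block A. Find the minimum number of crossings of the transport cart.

9

Counting alone: the guard can take at most 2 across per trip to cell block B, so moving all 8 needs at least 4 loaded trips out, with a return between consecutive ones — at least 7 crossings.
The safety rule pushes this higher. Following every safe sequence of crossings, the most of the 8 that can be at cell block B as the transport cart arrives there on crossing 7 is 6 — never all 8.
So no plan with fewer than 9 crossings exists, and this one achieves 9:
1. Guard goes to cell block B with Orla and Tess.
2. Guard goes back to cell block A alone.
3. Guard goes to cell block B with Kira and Sol.
4. Guard goes back to cell block A with Orla and Tess.
5. Guard goes to cell block B with Cato and Gus.
6. Guard goes back to cell block A alone.
7. Guard goes to cell block B with Lev and Mina.
8. Guard goes back to cell block A alone.
9. Guard goes to cell block B with Orla and Tess.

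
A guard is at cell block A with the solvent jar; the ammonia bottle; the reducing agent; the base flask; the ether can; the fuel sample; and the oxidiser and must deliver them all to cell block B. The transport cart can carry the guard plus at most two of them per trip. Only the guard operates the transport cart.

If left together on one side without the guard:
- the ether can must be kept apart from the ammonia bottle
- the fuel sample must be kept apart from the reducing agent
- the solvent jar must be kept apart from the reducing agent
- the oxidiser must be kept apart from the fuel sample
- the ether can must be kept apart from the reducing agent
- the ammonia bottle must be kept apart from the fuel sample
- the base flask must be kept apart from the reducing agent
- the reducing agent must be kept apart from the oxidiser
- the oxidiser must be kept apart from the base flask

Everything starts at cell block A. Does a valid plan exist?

Whatever the first load, the items left behind include a forbidden pair without the guard. No opening move is safe, so no plan exists.

No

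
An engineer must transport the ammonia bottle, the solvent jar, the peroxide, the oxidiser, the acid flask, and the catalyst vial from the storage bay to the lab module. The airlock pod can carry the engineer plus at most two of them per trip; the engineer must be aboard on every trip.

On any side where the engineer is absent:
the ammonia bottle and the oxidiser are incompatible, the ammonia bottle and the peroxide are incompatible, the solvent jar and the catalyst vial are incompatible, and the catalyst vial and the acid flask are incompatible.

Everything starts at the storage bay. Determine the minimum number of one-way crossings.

7

Counting alone: the engineer can take at most 2 across per trip to the lab module, so moving all 6 needs at least 3 loaded trips out, with a return between consecutive ones — at least 5 crossings.
The safety rule pushes this higher. Following every safe sequence of crossings, the most of the 6 that can be at the lab module as the airlock pod arrives there on crossing 5 is 5 — never all 6.
So no plan with fewer than 7 crossings exists, and this one achieves 7:
1. Engineer goes to the lab module with the ammonia bottle and the catalyst vial.
2. Engineer goes back to the storage bay alone.
3. Engineer goes to the lab module with the peroxide and the solvent jar.
4. Engineer goes back to the storage bay with the ammonia bottle and the catalyst vial.
5. Engineer goes to the lab module with the acid flask and the oxidiser.
6. Engineer goes back to the storage bay alone.
7. Engineer goes to the lab module with the ammonia bottle and the catalyst vial.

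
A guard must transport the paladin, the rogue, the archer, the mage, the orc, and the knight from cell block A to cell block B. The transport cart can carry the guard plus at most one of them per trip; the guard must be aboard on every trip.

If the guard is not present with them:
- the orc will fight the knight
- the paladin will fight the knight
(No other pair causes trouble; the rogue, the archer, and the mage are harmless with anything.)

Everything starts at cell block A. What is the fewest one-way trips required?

13

Counting alone: the guard can take at most 1 across per trip to cell block B, so moving all 6 needs at least 6 loaded trips out, with a return between consecutive ones — at least 11 crossings.
The safety rule pushes this higher. Following every safe sequence of crossings, the most of the 6 that can be at cell block B as the transport cart arrives there on crossing 11 is 5 — never all 6.
So no plan with fewer than 13 crossings exists, and this one achieves 13:
1. Guard goes to cell block B with the knight.  [cell block A: the archer, the mage, the orc, the paladin, the rogue | cell block B: the knight]
2. Guard goes back to cell block A alone.  [cell block A: the archer, the mage, the orc, the paladin, the rogue | cell block B: the knight]
3. Guard goes to cell block B with the paladin.  [cell block A: the archer, the mage, the orc, the rogue | cell block B: the knight, the paladin]
4. Guard goes back to cell block A with the knight.  [cell block A: the archer, the knight, the mage, the orc, the rogue | cell block B: the paladin]
5. Guard goes to cell block B with the orc.  [cell block A: the archer, the knight, the mage, the rogue | cell block B: the orc, the paladin]
6. Guard goes back to cell block A alone.  [cell block A: the archer, the knight, the mage, the rogue | cell block B: the orc, the paladin]
7. Guard goes to cell block B with the rogue.  [cell block A: the archer, the knight, the mage | cell block B: the orc, the paladin, the rogue]
8. Guard goes back to cell block A alone.  [cell block A: the archer, the knight, the mage | cell block B: the orc, the paladin, the rogue]
9. Guard goes to cell block B with the archer.  [cell block A: the knight, the mage | cell block B: the archer, the orc, the paladin, the rogue]
10. Guard goes back to cell block A alone.  [cell block A: the knight, the mage | cell block B: the archer, the orc, the paladin, the rogue]
11. Guard goes to cell block B with the mage.  [cell block A: the knight | cell block B: the archer, the mage, the orc, the paladin, the rogue]
12. Guard goes back to cell block A alone.  [cell block A: the knight | cell block B: the archer, the mage, the orc, the paladin, the rogue]
13. Guard goes to cell block B with the knight.  [cell block A: — | cell block B: the archer, the knight, the mage, the orc, the paladin, the rogue]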